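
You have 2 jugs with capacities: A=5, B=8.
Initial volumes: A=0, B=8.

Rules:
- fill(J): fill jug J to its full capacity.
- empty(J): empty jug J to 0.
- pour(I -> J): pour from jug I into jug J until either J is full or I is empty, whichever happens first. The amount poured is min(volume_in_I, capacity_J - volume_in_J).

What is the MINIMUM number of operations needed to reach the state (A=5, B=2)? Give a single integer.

BFS from (A=0, B=8). One shortest path:
  1. fill(A) -> (A=5 B=8)
  2. empty(B) -> (A=5 B=0)
  3. pour(A -> B) -> (A=0 B=5)
  4. fill(A) -> (A=5 B=5)
  5. pour(A -> B) -> (A=2 B=8)
  6. empty(B) -> (A=2 B=0)
  7. pour(A -> B) -> (A=0 B=2)
  8. fill(A) -> (A=5 B=2)
Reached target in 8 moves.

Answer: 8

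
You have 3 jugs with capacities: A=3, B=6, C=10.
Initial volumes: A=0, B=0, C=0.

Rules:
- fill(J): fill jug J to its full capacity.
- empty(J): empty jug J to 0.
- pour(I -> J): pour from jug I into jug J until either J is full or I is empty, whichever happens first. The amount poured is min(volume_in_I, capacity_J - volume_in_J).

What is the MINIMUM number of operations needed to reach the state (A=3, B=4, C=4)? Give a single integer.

Answer: 8

Derivation:
BFS from (A=0, B=0, C=0). One shortest path:
  1. fill(C) -> (A=0 B=0 C=10)
  2. pour(C -> B) -> (A=0 B=6 C=4)
  3. empty(B) -> (A=0 B=0 C=4)
  4. pour(C -> B) -> (A=0 B=4 C=0)
  5. fill(C) -> (A=0 B=4 C=10)
  6. pour(C -> A) -> (A=3 B=4 C=7)
  7. empty(A) -> (A=0 B=4 C=7)
  8. pour(C -> A) -> (A=3 B=4 C=4)
Reached target in 8 moves.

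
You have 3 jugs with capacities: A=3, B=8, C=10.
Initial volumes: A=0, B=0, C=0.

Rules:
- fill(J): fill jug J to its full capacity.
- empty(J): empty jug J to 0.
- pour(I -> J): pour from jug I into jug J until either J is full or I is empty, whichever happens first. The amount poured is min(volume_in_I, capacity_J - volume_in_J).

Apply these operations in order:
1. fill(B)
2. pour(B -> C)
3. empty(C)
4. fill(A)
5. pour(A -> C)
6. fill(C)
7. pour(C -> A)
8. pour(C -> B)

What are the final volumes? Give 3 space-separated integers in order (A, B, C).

Step 1: fill(B) -> (A=0 B=8 C=0)
Step 2: pour(B -> C) -> (A=0 B=0 C=8)
Step 3: empty(C) -> (A=0 B=0 C=0)
Step 4: fill(A) -> (A=3 B=0 C=0)
Step 5: pour(A -> C) -> (A=0 B=0 C=3)
Step 6: fill(C) -> (A=0 B=0 C=10)
Step 7: pour(C -> A) -> (A=3 B=0 C=7)
Step 8: pour(C -> B) -> (A=3 B=7 C=0)

Answer: 3 7 0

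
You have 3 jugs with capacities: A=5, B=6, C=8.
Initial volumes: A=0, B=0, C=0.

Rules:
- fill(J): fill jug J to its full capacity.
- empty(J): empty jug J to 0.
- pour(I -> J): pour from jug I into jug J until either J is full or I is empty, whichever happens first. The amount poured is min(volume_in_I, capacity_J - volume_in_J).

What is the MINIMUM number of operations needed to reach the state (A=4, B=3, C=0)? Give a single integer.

Answer: 7

Derivation:
BFS from (A=0, B=0, C=0). One shortest path:
  1. fill(A) -> (A=5 B=0 C=0)
  2. fill(C) -> (A=5 B=0 C=8)
  3. pour(A -> B) -> (A=0 B=5 C=8)
  4. pour(C -> A) -> (A=5 B=5 C=3)
  5. pour(A -> B) -> (A=4 B=6 C=3)
  6. empty(B) -> (A=4 B=0 C=3)
  7. pour(C -> B) -> (A=4 B=3 C=0)
Reached target in 7 moves.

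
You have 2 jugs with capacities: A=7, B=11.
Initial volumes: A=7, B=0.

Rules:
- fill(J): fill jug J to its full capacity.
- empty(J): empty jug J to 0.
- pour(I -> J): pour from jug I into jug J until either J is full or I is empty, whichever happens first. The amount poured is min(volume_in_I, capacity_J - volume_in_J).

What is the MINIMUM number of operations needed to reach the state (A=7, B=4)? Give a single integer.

Answer: 3

Derivation:
BFS from (A=7, B=0). One shortest path:
  1. empty(A) -> (A=0 B=0)
  2. fill(B) -> (A=0 B=11)
  3. pour(B -> A) -> (A=7 B=4)
Reached target in 3 moves.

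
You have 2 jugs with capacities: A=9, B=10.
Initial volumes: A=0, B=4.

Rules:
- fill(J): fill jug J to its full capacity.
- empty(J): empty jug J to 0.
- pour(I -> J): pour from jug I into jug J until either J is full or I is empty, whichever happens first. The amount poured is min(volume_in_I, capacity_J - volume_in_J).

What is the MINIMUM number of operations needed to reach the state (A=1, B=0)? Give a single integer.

Answer: 4

Derivation:
BFS from (A=0, B=4). One shortest path:
  1. fill(B) -> (A=0 B=10)
  2. pour(B -> A) -> (A=9 B=1)
  3. empty(A) -> (A=0 B=1)
  4. pour(B -> A) -> (A=1 B=0)
Reached target in 4 moves.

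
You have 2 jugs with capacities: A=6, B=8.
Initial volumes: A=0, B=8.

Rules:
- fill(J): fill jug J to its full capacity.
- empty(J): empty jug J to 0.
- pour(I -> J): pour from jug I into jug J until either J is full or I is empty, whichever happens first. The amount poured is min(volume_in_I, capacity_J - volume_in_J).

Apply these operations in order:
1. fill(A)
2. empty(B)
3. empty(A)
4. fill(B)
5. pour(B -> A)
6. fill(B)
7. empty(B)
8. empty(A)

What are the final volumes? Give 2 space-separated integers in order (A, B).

Step 1: fill(A) -> (A=6 B=8)
Step 2: empty(B) -> (A=6 B=0)
Step 3: empty(A) -> (A=0 B=0)
Step 4: fill(B) -> (A=0 B=8)
Step 5: pour(B -> A) -> (A=6 B=2)
Step 6: fill(B) -> (A=6 B=8)
Step 7: empty(B) -> (A=6 B=0)
Step 8: empty(A) -> (A=0 B=0)

Answer: 0 0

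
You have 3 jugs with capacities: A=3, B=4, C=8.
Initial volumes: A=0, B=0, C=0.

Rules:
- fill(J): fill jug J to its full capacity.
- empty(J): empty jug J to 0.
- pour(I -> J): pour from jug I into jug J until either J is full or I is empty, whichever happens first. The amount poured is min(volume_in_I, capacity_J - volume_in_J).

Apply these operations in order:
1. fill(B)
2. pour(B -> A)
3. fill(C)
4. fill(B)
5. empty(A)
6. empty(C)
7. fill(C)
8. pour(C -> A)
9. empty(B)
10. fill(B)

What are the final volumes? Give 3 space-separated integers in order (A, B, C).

Answer: 3 4 5

Derivation:
Step 1: fill(B) -> (A=0 B=4 C=0)
Step 2: pour(B -> A) -> (A=3 B=1 C=0)
Step 3: fill(C) -> (A=3 B=1 C=8)
Step 4: fill(B) -> (A=3 B=4 C=8)
Step 5: empty(A) -> (A=0 B=4 C=8)
Step 6: empty(C) -> (A=0 B=4 C=0)
Step 7: fill(C) -> (A=0 B=4 C=8)
Step 8: pour(C -> A) -> (A=3 B=4 C=5)
Step 9: empty(B) -> (A=3 B=0 C=5)
Step 10: fill(B) -> (A=3 B=4 C=5)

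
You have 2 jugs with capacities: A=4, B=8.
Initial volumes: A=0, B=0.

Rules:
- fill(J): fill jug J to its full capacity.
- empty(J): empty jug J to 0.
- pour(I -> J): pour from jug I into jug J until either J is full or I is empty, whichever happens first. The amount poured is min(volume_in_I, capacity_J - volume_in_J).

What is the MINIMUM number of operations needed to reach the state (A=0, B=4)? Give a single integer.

BFS from (A=0, B=0). One shortest path:
  1. fill(A) -> (A=4 B=0)
  2. pour(A -> B) -> (A=0 B=4)
Reached target in 2 moves.

Answer: 2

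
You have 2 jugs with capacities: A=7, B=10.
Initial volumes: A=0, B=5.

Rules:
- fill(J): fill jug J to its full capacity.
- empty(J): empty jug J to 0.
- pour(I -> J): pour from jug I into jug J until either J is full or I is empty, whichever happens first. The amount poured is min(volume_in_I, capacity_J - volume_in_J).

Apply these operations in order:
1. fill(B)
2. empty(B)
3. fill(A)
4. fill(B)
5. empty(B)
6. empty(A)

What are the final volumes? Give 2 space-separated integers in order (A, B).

Answer: 0 0

Derivation:
Step 1: fill(B) -> (A=0 B=10)
Step 2: empty(B) -> (A=0 B=0)
Step 3: fill(A) -> (A=7 B=0)
Step 4: fill(B) -> (A=7 B=10)
Step 5: empty(B) -> (A=7 B=0)
Step 6: empty(A) -> (A=0 B=0)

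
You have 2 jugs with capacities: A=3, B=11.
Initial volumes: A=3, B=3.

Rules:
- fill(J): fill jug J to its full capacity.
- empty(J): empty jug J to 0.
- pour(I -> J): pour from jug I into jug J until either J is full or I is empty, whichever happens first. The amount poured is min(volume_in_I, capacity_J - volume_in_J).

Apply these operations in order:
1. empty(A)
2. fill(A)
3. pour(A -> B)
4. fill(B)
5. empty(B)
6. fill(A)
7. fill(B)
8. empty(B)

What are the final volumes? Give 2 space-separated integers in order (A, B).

Step 1: empty(A) -> (A=0 B=3)
Step 2: fill(A) -> (A=3 B=3)
Step 3: pour(A -> B) -> (A=0 B=6)
Step 4: fill(B) -> (A=0 B=11)
Step 5: empty(B) -> (A=0 B=0)
Step 6: fill(A) -> (A=3 B=0)
Step 7: fill(B) -> (A=3 B=11)
Step 8: empty(B) -> (A=3 B=0)

Answer: 3 0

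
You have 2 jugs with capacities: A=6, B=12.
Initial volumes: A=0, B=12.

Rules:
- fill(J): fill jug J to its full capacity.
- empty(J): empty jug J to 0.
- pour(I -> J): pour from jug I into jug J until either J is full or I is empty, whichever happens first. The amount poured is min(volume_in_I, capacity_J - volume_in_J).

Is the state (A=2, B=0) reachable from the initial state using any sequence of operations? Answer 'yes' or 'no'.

BFS explored all 6 reachable states.
Reachable set includes: (0,0), (0,6), (0,12), (6,0), (6,6), (6,12)
Target (A=2, B=0) not in reachable set → no.

Answer: no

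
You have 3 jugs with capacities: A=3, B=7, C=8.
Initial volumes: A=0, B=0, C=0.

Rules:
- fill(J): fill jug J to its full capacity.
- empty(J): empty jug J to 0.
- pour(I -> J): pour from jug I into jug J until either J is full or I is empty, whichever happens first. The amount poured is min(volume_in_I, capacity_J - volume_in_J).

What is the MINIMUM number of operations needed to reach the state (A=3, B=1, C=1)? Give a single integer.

Answer: 5

Derivation:
BFS from (A=0, B=0, C=0). One shortest path:
  1. fill(C) -> (A=0 B=0 C=8)
  2. pour(C -> B) -> (A=0 B=7 C=1)
  3. pour(B -> A) -> (A=3 B=4 C=1)
  4. empty(A) -> (A=0 B=4 C=1)
  5. pour(B -> A) -> (A=3 B=1 C=1)
Reached target in 5 moves.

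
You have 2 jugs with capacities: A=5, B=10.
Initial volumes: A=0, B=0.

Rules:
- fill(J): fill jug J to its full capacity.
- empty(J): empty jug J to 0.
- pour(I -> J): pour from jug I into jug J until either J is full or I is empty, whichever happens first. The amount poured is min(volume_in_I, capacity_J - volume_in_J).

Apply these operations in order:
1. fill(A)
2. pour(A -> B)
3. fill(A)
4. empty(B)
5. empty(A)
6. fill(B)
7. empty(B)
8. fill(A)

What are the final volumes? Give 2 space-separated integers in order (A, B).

Answer: 5 0

Derivation:
Step 1: fill(A) -> (A=5 B=0)
Step 2: pour(A -> B) -> (A=0 B=5)
Step 3: fill(A) -> (A=5 B=5)
Step 4: empty(B) -> (A=5 B=0)
Step 5: empty(A) -> (A=0 B=0)
Step 6: fill(B) -> (A=0 B=10)
Step 7: empty(B) -> (A=0 B=0)
Step 8: fill(A) -> (A=5 B=0)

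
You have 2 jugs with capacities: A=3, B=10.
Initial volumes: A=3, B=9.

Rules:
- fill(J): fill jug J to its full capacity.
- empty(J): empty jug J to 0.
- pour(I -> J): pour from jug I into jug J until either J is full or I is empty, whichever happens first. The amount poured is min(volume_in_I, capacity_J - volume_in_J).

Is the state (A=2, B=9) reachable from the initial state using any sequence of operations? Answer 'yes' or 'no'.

BFS explored all 26 reachable states.
Reachable set includes: (0,0), (0,1), (0,2), (0,3), (0,4), (0,5), (0,6), (0,7), (0,8), (0,9), (0,10), (1,0) ...
Target (A=2, B=9) not in reachable set → no.

Answer: no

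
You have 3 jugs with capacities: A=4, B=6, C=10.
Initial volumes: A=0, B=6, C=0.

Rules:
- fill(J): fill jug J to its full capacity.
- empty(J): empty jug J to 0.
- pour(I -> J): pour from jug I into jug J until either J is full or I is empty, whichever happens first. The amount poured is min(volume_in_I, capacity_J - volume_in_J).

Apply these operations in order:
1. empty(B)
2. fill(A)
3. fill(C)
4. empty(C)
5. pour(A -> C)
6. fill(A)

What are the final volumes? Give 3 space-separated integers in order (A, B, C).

Answer: 4 0 4

Derivation:
Step 1: empty(B) -> (A=0 B=0 C=0)
Step 2: fill(A) -> (A=4 B=0 C=0)
Step 3: fill(C) -> (A=4 B=0 C=10)
Step 4: empty(C) -> (A=4 B=0 C=0)
Step 5: pour(A -> C) -> (A=0 B=0 C=4)
Step 6: fill(A) -> (A=4 B=0 C=4)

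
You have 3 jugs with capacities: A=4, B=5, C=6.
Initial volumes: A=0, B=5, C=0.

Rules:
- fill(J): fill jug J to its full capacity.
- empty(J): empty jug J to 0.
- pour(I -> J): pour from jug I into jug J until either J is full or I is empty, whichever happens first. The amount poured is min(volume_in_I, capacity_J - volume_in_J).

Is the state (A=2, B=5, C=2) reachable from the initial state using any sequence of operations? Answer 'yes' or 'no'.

BFS from (A=0, B=5, C=0):
  1. fill(A) -> (A=4 B=5 C=0)
  2. pour(A -> C) -> (A=0 B=5 C=4)
  3. pour(B -> A) -> (A=4 B=1 C=4)
  4. pour(A -> C) -> (A=2 B=1 C=6)
  5. pour(C -> B) -> (A=2 B=5 C=2)
Target reached → yes.

Answer: yes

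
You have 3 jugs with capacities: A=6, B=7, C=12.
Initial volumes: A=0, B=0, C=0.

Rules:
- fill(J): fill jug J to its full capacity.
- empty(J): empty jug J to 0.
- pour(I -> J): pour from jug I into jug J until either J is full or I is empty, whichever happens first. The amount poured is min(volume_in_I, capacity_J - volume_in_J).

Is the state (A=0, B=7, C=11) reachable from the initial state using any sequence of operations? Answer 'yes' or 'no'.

BFS from (A=0, B=0, C=0):
  1. fill(A) -> (A=6 B=0 C=0)
  2. fill(C) -> (A=6 B=0 C=12)
  3. pour(A -> B) -> (A=0 B=6 C=12)
  4. pour(C -> B) -> (A=0 B=7 C=11)
Target reached → yes.

Answer: yes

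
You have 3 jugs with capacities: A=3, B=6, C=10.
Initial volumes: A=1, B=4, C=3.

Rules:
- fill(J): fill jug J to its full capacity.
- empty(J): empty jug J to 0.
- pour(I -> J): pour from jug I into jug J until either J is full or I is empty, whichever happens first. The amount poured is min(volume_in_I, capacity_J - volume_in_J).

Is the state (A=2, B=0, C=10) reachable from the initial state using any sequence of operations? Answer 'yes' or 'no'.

Answer: yes

Derivation:
BFS from (A=1, B=4, C=3):
  1. fill(A) -> (A=3 B=4 C=3)
  2. fill(B) -> (A=3 B=6 C=3)
  3. pour(B -> C) -> (A=3 B=0 C=9)
  4. pour(A -> C) -> (A=2 B=0 C=10)
Target reached → yes.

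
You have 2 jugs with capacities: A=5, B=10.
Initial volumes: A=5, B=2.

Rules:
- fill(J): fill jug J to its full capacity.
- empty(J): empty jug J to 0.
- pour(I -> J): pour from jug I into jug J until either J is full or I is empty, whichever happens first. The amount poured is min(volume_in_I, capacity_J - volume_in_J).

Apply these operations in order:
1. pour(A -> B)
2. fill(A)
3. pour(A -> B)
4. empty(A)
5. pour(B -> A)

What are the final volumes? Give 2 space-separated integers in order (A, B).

Step 1: pour(A -> B) -> (A=0 B=7)
Step 2: fill(A) -> (A=5 B=7)
Step 3: pour(A -> B) -> (A=2 B=10)
Step 4: empty(A) -> (A=0 B=10)
Step 5: pour(B -> A) -> (A=5 B=5)

Answer: 5 5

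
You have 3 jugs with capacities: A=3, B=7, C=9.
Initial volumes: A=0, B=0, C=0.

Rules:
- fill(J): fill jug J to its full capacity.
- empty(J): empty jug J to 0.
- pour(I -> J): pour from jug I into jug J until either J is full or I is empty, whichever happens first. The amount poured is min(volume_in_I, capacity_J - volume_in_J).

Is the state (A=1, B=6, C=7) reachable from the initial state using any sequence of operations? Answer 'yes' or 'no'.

BFS explored all 224 reachable states.
Reachable set includes: (0,0,0), (0,0,1), (0,0,2), (0,0,3), (0,0,4), (0,0,5), (0,0,6), (0,0,7), (0,0,8), (0,0,9), (0,1,0), (0,1,1) ...
Target (A=1, B=6, C=7) not in reachable set → no.

Answer: no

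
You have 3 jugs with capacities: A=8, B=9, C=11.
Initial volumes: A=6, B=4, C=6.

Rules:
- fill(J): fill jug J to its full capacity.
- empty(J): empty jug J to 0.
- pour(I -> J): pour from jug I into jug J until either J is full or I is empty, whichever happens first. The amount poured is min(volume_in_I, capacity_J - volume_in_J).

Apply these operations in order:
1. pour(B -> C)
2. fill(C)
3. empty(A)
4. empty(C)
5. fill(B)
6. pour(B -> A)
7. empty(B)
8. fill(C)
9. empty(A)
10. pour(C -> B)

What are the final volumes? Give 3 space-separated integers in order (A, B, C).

Step 1: pour(B -> C) -> (A=6 B=0 C=10)
Step 2: fill(C) -> (A=6 B=0 C=11)
Step 3: empty(A) -> (A=0 B=0 C=11)
Step 4: empty(C) -> (A=0 B=0 C=0)
Step 5: fill(B) -> (A=0 B=9 C=0)
Step 6: pour(B -> A) -> (A=8 B=1 C=0)
Step 7: empty(B) -> (A=8 B=0 C=0)
Step 8: fill(C) -> (A=8 B=0 C=11)
Step 9: empty(A) -> (A=0 B=0 C=11)
Step 10: pour(C -> B) -> (A=0 B=9 C=2)

Answer: 0 9 2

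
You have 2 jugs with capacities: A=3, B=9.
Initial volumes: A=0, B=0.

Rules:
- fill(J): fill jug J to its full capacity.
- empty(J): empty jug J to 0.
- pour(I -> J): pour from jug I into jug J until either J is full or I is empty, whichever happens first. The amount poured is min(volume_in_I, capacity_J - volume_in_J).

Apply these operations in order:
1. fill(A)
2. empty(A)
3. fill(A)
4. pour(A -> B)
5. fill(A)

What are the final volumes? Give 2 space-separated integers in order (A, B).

Step 1: fill(A) -> (A=3 B=0)
Step 2: empty(A) -> (A=0 B=0)
Step 3: fill(A) -> (A=3 B=0)
Step 4: pour(A -> B) -> (A=0 B=3)
Step 5: fill(A) -> (A=3 B=3)

Answer: 3 3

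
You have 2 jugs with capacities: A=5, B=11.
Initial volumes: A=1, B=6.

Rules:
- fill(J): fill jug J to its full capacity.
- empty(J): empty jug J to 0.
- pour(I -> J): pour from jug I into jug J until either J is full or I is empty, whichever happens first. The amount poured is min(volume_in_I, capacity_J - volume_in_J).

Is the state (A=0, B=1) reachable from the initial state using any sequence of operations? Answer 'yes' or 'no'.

BFS from (A=1, B=6):
  1. empty(B) -> (A=1 B=0)
  2. pour(A -> B) -> (A=0 B=1)
Target reached → yes.

Answer: yes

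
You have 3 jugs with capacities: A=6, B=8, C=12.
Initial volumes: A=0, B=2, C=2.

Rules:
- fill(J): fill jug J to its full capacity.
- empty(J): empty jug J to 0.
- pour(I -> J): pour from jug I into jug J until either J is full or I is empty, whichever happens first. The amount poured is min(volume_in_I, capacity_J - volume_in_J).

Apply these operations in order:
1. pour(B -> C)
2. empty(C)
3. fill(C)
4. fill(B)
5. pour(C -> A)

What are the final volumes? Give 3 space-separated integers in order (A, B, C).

Step 1: pour(B -> C) -> (A=0 B=0 C=4)
Step 2: empty(C) -> (A=0 B=0 C=0)
Step 3: fill(C) -> (A=0 B=0 C=12)
Step 4: fill(B) -> (A=0 B=8 C=12)
Step 5: pour(C -> A) -> (A=6 B=8 C=6)

Answer: 6 8 6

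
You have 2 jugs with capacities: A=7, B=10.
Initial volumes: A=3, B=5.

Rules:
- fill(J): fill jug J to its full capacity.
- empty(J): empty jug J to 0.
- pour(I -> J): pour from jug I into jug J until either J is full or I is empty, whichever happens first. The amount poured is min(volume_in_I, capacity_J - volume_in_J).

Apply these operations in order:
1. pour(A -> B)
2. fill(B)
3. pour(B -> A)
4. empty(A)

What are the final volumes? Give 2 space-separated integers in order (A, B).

Step 1: pour(A -> B) -> (A=0 B=8)
Step 2: fill(B) -> (A=0 B=10)
Step 3: pour(B -> A) -> (A=7 B=3)
Step 4: empty(A) -> (A=0 B=3)

Answer: 0 3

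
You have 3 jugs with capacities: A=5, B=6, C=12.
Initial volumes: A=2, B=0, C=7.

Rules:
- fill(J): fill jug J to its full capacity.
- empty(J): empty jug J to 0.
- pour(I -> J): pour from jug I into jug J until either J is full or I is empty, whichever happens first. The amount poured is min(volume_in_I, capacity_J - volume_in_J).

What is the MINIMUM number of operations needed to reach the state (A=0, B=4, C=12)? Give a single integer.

BFS from (A=2, B=0, C=7). One shortest path:
  1. pour(C -> A) -> (A=5 B=0 C=4)
  2. empty(A) -> (A=0 B=0 C=4)
  3. pour(C -> B) -> (A=0 B=4 C=0)
  4. fill(C) -> (A=0 B=4 C=12)
Reached target in 4 moves.

Answer: 4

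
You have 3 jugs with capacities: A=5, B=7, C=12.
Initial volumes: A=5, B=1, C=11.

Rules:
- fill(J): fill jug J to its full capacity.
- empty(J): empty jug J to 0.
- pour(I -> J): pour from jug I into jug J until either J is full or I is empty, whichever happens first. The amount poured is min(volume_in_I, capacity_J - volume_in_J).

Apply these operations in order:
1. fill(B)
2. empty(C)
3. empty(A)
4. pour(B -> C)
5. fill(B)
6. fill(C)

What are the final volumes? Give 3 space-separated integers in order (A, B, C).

Step 1: fill(B) -> (A=5 B=7 C=11)
Step 2: empty(C) -> (A=5 B=7 C=0)
Step 3: empty(A) -> (A=0 B=7 C=0)
Step 4: pour(B -> C) -> (A=0 B=0 C=7)
Step 5: fill(B) -> (A=0 B=7 C=7)
Step 6: fill(C) -> (A=0 B=7 C=12)

Answer: 0 7 12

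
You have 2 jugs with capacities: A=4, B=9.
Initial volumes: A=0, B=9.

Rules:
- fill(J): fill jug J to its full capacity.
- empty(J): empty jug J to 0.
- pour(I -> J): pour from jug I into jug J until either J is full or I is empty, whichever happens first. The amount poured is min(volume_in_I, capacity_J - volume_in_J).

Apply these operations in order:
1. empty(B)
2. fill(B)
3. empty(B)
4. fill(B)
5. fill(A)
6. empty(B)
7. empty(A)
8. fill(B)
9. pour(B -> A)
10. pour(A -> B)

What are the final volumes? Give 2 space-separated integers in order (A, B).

Answer: 0 9

Derivation:
Step 1: empty(B) -> (A=0 B=0)
Step 2: fill(B) -> (A=0 B=9)
Step 3: empty(B) -> (A=0 B=0)
Step 4: fill(B) -> (A=0 B=9)
Step 5: fill(A) -> (A=4 B=9)
Step 6: empty(B) -> (A=4 B=0)
Step 7: empty(A) -> (A=0 B=0)
Step 8: fill(B) -> (A=0 B=9)
Step 9: pour(B -> A) -> (A=4 B=5)
Step 10: pour(A -> B) -> (A=0 B=9)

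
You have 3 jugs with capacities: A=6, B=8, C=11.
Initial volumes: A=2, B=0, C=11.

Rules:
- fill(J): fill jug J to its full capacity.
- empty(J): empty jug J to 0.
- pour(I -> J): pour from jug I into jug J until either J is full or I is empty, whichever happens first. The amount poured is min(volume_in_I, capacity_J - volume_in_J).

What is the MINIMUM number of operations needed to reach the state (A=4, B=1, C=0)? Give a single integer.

BFS from (A=2, B=0, C=11). One shortest path:
  1. pour(C -> A) -> (A=6 B=0 C=7)
  2. pour(A -> B) -> (A=0 B=6 C=7)
  3. pour(C -> A) -> (A=6 B=6 C=1)
  4. pour(A -> B) -> (A=4 B=8 C=1)
  5. empty(B) -> (A=4 B=0 C=1)
  6. pour(C -> B) -> (A=4 B=1 C=0)
Reached target in 6 moves.

Answer: 6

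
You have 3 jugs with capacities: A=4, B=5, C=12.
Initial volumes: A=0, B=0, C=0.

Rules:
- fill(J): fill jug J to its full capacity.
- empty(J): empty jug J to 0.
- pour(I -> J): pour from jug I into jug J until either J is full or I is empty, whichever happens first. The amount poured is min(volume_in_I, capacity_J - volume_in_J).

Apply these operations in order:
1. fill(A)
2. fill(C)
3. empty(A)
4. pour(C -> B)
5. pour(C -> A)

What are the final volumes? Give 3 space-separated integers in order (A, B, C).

Answer: 4 5 3

Derivation:
Step 1: fill(A) -> (A=4 B=0 C=0)
Step 2: fill(C) -> (A=4 B=0 C=12)
Step 3: empty(A) -> (A=0 B=0 C=12)
Step 4: pour(C -> B) -> (A=0 B=5 C=7)
Step 5: pour(C -> A) -> (A=4 B=5 C=3)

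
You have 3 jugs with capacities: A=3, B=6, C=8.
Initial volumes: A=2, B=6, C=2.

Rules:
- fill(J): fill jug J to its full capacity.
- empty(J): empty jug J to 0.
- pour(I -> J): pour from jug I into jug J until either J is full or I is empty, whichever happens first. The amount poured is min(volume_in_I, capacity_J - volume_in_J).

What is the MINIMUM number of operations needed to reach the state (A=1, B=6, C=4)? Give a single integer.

BFS from (A=2, B=6, C=2). One shortest path:
  1. empty(C) -> (A=2 B=6 C=0)
  2. pour(B -> C) -> (A=2 B=0 C=6)
  3. pour(A -> B) -> (A=0 B=2 C=6)
  4. fill(A) -> (A=3 B=2 C=6)
  5. pour(A -> C) -> (A=1 B=2 C=8)
  6. pour(C -> B) -> (A=1 B=6 C=4)
Reached target in 6 moves.

Answer: 6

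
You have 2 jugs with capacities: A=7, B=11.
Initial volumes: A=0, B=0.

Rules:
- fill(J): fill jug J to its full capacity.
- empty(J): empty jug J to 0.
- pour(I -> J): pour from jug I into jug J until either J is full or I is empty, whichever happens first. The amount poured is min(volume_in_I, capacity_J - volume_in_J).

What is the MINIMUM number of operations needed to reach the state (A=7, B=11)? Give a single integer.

Answer: 2

Derivation:
BFS from (A=0, B=0). One shortest path:
  1. fill(A) -> (A=7 B=0)
  2. fill(B) -> (A=7 B=11)
Reached target in 2 moves.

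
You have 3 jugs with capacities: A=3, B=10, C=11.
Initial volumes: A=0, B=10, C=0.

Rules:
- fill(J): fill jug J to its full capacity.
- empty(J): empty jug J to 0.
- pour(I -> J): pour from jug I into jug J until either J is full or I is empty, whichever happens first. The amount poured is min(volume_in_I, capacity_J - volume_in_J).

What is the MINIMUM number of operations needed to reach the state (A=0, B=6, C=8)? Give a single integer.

Answer: 6

Derivation:
BFS from (A=0, B=10, C=0). One shortest path:
  1. fill(A) -> (A=3 B=10 C=0)
  2. empty(B) -> (A=3 B=0 C=0)
  3. fill(C) -> (A=3 B=0 C=11)
  4. pour(A -> B) -> (A=0 B=3 C=11)
  5. pour(C -> A) -> (A=3 B=3 C=8)
  6. pour(A -> B) -> (A=0 B=6 C=8)
Reached target in 6 moves.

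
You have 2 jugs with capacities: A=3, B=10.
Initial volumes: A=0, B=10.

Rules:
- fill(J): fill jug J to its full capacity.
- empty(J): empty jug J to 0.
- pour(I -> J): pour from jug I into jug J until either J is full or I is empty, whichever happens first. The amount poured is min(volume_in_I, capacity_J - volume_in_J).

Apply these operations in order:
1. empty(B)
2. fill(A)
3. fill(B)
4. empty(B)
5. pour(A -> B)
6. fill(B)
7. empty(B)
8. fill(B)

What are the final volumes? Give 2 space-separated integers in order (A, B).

Step 1: empty(B) -> (A=0 B=0)
Step 2: fill(A) -> (A=3 B=0)
Step 3: fill(B) -> (A=3 B=10)
Step 4: empty(B) -> (A=3 B=0)
Step 5: pour(A -> B) -> (A=0 B=3)
Step 6: fill(B) -> (A=0 B=10)
Step 7: empty(B) -> (A=0 B=0)
Step 8: fill(B) -> (A=0 B=10)

Answer: 0 10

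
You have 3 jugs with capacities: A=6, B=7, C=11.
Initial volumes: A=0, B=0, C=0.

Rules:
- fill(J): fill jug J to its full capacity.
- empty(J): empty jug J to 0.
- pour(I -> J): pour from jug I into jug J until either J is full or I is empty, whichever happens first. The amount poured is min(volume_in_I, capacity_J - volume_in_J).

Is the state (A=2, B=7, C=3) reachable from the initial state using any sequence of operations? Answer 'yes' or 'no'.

BFS from (A=0, B=0, C=0):
  1. fill(A) -> (A=6 B=0 C=0)
  2. fill(B) -> (A=6 B=7 C=0)
  3. pour(B -> C) -> (A=6 B=0 C=7)
  4. pour(A -> B) -> (A=0 B=6 C=7)
  5. fill(A) -> (A=6 B=6 C=7)
  6. pour(A -> C) -> (A=2 B=6 C=11)
  7. pour(C -> B) -> (A=2 B=7 C=10)
  8. empty(B) -> (A=2 B=0 C=10)
  9. pour(C -> B) -> (A=2 B=7 C=3)
Target reached → yes.

Answer: yes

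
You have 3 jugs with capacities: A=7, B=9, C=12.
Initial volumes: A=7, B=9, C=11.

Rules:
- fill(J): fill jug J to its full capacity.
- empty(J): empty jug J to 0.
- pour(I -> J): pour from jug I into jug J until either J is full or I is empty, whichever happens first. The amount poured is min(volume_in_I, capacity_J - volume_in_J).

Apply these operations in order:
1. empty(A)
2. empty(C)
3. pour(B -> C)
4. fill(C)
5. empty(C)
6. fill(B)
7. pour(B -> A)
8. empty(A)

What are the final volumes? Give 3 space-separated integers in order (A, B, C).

Step 1: empty(A) -> (A=0 B=9 C=11)
Step 2: empty(C) -> (A=0 B=9 C=0)
Step 3: pour(B -> C) -> (A=0 B=0 C=9)
Step 4: fill(C) -> (A=0 B=0 C=12)
Step 5: empty(C) -> (A=0 B=0 C=0)
Step 6: fill(B) -> (A=0 B=9 C=0)
Step 7: pour(B -> A) -> (A=7 B=2 C=0)
Step 8: empty(A) -> (A=0 B=2 C=0)

Answer: 0 2 0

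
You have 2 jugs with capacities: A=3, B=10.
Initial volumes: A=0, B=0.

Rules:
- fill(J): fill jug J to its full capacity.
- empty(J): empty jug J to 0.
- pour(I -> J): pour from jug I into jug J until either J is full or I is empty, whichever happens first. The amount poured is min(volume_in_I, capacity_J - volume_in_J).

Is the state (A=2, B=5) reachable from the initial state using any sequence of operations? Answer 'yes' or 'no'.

Answer: no

Derivation:
BFS explored all 26 reachable states.
Reachable set includes: (0,0), (0,1), (0,2), (0,3), (0,4), (0,5), (0,6), (0,7), (0,8), (0,9), (0,10), (1,0) ...
Target (A=2, B=5) not in reachable set → no.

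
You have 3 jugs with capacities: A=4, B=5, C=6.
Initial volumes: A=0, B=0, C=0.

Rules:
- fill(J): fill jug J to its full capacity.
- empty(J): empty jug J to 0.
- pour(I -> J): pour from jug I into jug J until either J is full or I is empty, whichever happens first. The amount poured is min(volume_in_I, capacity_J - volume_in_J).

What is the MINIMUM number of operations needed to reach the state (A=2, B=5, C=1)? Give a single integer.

Answer: 5

Derivation:
BFS from (A=0, B=0, C=0). One shortest path:
  1. fill(A) -> (A=4 B=0 C=0)
  2. pour(A -> C) -> (A=0 B=0 C=4)
  3. fill(A) -> (A=4 B=0 C=4)
  4. pour(A -> C) -> (A=2 B=0 C=6)
  5. pour(C -> B) -> (A=2 B=5 C=1)
Reached target in 5 moves.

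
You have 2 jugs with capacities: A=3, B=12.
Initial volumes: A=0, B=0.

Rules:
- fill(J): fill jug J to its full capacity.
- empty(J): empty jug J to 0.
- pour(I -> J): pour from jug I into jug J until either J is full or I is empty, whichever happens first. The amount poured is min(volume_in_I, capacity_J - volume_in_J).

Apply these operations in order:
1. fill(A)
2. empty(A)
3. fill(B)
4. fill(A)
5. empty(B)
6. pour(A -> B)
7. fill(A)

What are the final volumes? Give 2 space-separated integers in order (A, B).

Step 1: fill(A) -> (A=3 B=0)
Step 2: empty(A) -> (A=0 B=0)
Step 3: fill(B) -> (A=0 B=12)
Step 4: fill(A) -> (A=3 B=12)
Step 5: empty(B) -> (A=3 B=0)
Step 6: pour(A -> B) -> (A=0 B=3)
Step 7: fill(A) -> (A=3 B=3)

Answer: 3 3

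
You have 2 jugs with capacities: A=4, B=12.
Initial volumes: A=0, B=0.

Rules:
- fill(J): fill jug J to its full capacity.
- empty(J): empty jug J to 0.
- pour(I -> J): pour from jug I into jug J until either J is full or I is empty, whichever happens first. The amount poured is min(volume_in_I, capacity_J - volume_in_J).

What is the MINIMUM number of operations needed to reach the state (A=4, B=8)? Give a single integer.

Answer: 2

Derivation:
BFS from (A=0, B=0). One shortest path:
  1. fill(B) -> (A=0 B=12)
  2. pour(B -> A) -> (A=4 B=8)
Reached target in 2 moves.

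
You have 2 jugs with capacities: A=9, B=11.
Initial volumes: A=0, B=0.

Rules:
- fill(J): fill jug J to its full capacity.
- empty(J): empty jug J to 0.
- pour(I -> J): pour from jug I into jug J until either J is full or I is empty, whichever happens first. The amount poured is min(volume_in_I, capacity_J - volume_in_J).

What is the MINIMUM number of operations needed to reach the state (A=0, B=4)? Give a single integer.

BFS from (A=0, B=0). One shortest path:
  1. fill(B) -> (A=0 B=11)
  2. pour(B -> A) -> (A=9 B=2)
  3. empty(A) -> (A=0 B=2)
  4. pour(B -> A) -> (A=2 B=0)
  5. fill(B) -> (A=2 B=11)
  6. pour(B -> A) -> (A=9 B=4)
  7. empty(A) -> (A=0 B=4)
Reached target in 7 moves.

Answer: 7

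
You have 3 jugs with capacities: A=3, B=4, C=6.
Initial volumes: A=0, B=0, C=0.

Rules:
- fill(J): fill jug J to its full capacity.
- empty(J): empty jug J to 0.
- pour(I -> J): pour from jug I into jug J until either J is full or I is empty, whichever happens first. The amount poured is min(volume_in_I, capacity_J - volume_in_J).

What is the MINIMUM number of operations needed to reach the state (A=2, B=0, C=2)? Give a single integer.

Answer: 7

Derivation:
BFS from (A=0, B=0, C=0). One shortest path:
  1. fill(B) -> (A=0 B=4 C=0)
  2. pour(B -> C) -> (A=0 B=0 C=4)
  3. fill(B) -> (A=0 B=4 C=4)
  4. pour(B -> C) -> (A=0 B=2 C=6)
  5. pour(B -> A) -> (A=2 B=0 C=6)
  6. pour(C -> B) -> (A=2 B=4 C=2)
  7. empty(B) -> (A=2 B=0 C=2)
Reached target in 7 moves.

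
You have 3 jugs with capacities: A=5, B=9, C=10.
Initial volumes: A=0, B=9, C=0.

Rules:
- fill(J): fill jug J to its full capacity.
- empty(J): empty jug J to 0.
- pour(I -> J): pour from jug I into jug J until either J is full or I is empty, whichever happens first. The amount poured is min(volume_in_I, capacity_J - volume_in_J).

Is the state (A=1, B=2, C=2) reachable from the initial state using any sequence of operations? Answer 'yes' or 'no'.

BFS explored all 372 reachable states.
Reachable set includes: (0,0,0), (0,0,1), (0,0,2), (0,0,3), (0,0,4), (0,0,5), (0,0,6), (0,0,7), (0,0,8), (0,0,9), (0,0,10), (0,1,0) ...
Target (A=1, B=2, C=2) not in reachable set → no.

Answer: no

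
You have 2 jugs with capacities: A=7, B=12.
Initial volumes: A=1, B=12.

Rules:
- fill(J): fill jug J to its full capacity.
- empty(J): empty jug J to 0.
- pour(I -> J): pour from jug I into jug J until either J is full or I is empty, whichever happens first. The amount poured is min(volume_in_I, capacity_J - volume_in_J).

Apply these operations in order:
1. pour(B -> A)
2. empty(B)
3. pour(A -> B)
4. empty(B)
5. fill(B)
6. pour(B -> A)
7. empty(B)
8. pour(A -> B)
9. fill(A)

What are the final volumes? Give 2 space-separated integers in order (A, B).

Step 1: pour(B -> A) -> (A=7 B=6)
Step 2: empty(B) -> (A=7 B=0)
Step 3: pour(A -> B) -> (A=0 B=7)
Step 4: empty(B) -> (A=0 B=0)
Step 5: fill(B) -> (A=0 B=12)
Step 6: pour(B -> A) -> (A=7 B=5)
Step 7: empty(B) -> (A=7 B=0)
Step 8: pour(A -> B) -> (A=0 B=7)
Step 9: fill(A) -> (A=7 B=7)

Answer: 7 7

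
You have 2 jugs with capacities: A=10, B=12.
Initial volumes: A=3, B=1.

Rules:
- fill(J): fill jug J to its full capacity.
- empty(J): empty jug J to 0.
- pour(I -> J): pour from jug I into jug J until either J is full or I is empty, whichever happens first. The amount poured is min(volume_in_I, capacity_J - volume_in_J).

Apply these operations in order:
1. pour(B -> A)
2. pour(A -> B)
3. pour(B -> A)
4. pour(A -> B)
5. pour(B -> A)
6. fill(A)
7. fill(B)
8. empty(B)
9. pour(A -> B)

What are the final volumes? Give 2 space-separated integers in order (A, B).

Step 1: pour(B -> A) -> (A=4 B=0)
Step 2: pour(A -> B) -> (A=0 B=4)
Step 3: pour(B -> A) -> (A=4 B=0)
Step 4: pour(A -> B) -> (A=0 B=4)
Step 5: pour(B -> A) -> (A=4 B=0)
Step 6: fill(A) -> (A=10 B=0)
Step 7: fill(B) -> (A=10 B=12)
Step 8: empty(B) -> (A=10 B=0)
Step 9: pour(A -> B) -> (A=0 B=10)

Answer: 0 10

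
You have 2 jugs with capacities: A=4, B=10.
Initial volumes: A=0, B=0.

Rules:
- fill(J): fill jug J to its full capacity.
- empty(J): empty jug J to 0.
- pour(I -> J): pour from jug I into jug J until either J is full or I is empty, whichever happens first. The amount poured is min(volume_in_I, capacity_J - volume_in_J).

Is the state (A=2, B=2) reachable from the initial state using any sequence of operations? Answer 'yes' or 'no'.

BFS explored all 14 reachable states.
Reachable set includes: (0,0), (0,2), (0,4), (0,6), (0,8), (0,10), (2,0), (2,10), (4,0), (4,2), (4,4), (4,6) ...
Target (A=2, B=2) not in reachable set → no.

Answer: no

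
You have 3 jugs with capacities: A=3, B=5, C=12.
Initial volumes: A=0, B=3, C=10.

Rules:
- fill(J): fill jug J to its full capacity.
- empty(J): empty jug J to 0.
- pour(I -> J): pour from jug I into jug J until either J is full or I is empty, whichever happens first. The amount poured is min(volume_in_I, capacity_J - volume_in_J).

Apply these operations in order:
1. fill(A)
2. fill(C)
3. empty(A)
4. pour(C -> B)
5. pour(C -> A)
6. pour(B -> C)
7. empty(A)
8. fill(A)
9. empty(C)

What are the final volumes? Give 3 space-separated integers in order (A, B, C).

Step 1: fill(A) -> (A=3 B=3 C=10)
Step 2: fill(C) -> (A=3 B=3 C=12)
Step 3: empty(A) -> (A=0 B=3 C=12)
Step 4: pour(C -> B) -> (A=0 B=5 C=10)
Step 5: pour(C -> A) -> (A=3 B=5 C=7)
Step 6: pour(B -> C) -> (A=3 B=0 C=12)
Step 7: empty(A) -> (A=0 B=0 C=12)
Step 8: fill(A) -> (A=3 B=0 C=12)
Step 9: empty(C) -> (A=3 B=0 C=0)

Answer: 3 0 0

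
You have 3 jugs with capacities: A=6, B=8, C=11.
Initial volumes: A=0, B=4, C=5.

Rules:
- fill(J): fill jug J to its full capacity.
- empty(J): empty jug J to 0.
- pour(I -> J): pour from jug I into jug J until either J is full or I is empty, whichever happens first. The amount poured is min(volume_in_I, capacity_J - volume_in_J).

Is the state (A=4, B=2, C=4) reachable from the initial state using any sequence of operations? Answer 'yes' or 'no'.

BFS explored all 406 reachable states.
Reachable set includes: (0,0,0), (0,0,1), (0,0,2), (0,0,3), (0,0,4), (0,0,5), (0,0,6), (0,0,7), (0,0,8), (0,0,9), (0,0,10), (0,0,11) ...
Target (A=4, B=2, C=4) not in reachable set → no.

Answer: no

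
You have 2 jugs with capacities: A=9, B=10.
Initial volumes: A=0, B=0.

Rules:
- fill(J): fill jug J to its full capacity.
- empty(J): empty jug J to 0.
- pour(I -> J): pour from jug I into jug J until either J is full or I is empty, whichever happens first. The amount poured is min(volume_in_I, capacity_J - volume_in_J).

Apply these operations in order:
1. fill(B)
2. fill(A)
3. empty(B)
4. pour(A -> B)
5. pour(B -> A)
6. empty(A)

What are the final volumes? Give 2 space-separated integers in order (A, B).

Step 1: fill(B) -> (A=0 B=10)
Step 2: fill(A) -> (A=9 B=10)
Step 3: empty(B) -> (A=9 B=0)
Step 4: pour(A -> B) -> (A=0 B=9)
Step 5: pour(B -> A) -> (A=9 B=0)
Step 6: empty(A) -> (A=0 B=0)

Answer: 0 0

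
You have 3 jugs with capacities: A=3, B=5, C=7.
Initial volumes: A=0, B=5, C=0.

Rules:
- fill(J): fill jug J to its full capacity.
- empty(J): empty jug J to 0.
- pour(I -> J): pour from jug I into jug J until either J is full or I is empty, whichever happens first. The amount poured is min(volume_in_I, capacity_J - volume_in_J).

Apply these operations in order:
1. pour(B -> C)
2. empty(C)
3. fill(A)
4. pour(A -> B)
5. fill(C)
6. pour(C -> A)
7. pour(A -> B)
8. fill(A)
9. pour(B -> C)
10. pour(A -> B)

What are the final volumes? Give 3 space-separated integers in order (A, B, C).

Step 1: pour(B -> C) -> (A=0 B=0 C=5)
Step 2: empty(C) -> (A=0 B=0 C=0)
Step 3: fill(A) -> (A=3 B=0 C=0)
Step 4: pour(A -> B) -> (A=0 B=3 C=0)
Step 5: fill(C) -> (A=0 B=3 C=7)
Step 6: pour(C -> A) -> (A=3 B=3 C=4)
Step 7: pour(A -> B) -> (A=1 B=5 C=4)
Step 8: fill(A) -> (A=3 B=5 C=4)
Step 9: pour(B -> C) -> (A=3 B=2 C=7)
Step 10: pour(A -> B) -> (A=0 B=5 C=7)

Answer: 0 5 7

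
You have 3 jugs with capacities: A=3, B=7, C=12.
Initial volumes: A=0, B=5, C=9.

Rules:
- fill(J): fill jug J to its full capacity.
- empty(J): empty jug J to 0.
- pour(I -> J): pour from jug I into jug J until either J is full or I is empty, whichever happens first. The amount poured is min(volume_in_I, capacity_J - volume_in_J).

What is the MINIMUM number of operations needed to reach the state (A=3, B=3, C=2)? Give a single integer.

BFS from (A=0, B=5, C=9). One shortest path:
  1. fill(A) -> (A=3 B=5 C=9)
  2. empty(C) -> (A=3 B=5 C=0)
  3. pour(B -> C) -> (A=3 B=0 C=5)
  4. pour(A -> B) -> (A=0 B=3 C=5)
  5. pour(C -> A) -> (A=3 B=3 C=2)
Reached target in 5 moves.

Answer: 5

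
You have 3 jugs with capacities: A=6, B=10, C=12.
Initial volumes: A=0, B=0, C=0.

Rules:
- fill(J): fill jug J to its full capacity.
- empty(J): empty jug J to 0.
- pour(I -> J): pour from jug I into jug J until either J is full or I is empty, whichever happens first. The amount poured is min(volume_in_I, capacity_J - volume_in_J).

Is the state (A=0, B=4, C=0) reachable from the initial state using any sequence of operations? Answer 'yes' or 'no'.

BFS from (A=0, B=0, C=0):
  1. fill(B) -> (A=0 B=10 C=0)
  2. pour(B -> A) -> (A=6 B=4 C=0)
  3. empty(A) -> (A=0 B=4 C=0)
Target reached → yes.

Answer: yes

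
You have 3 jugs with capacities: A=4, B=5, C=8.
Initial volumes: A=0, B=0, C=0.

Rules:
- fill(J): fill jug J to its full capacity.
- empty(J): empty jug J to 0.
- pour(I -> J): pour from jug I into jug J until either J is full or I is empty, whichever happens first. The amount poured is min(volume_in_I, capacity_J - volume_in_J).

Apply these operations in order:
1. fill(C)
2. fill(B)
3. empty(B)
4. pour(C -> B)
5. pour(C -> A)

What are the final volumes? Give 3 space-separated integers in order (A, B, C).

Answer: 3 5 0

Derivation:
Step 1: fill(C) -> (A=0 B=0 C=8)
Step 2: fill(B) -> (A=0 B=5 C=8)
Step 3: empty(B) -> (A=0 B=0 C=8)
Step 4: pour(C -> B) -> (A=0 B=5 C=3)
Step 5: pour(C -> A) -> (A=3 B=5 C=0)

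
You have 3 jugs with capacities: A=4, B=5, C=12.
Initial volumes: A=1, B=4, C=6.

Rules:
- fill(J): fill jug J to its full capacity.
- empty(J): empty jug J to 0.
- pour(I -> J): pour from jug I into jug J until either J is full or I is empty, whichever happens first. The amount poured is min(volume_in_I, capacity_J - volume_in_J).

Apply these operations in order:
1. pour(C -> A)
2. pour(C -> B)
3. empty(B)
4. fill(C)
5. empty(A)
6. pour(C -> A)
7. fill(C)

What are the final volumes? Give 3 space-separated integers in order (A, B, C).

Answer: 4 0 12

Derivation:
Step 1: pour(C -> A) -> (A=4 B=4 C=3)
Step 2: pour(C -> B) -> (A=4 B=5 C=2)
Step 3: empty(B) -> (A=4 B=0 C=2)
Step 4: fill(C) -> (A=4 B=0 C=12)
Step 5: empty(A) -> (A=0 B=0 C=12)
Step 6: pour(C -> A) -> (A=4 B=0 C=8)
Step 7: fill(C) -> (A=4 B=0 C=12)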